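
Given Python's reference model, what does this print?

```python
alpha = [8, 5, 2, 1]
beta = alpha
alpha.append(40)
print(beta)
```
[8, 5, 2, 1, 40]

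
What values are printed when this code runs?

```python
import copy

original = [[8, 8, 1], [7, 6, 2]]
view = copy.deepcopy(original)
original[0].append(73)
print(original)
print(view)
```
[[8, 8, 1, 73], [7, 6, 2]]
[[8, 8, 1], [7, 6, 2]]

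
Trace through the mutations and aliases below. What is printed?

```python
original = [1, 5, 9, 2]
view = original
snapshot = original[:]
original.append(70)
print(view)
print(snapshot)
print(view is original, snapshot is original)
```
[1, 5, 9, 2, 70]
[1, 5, 9, 2]
True False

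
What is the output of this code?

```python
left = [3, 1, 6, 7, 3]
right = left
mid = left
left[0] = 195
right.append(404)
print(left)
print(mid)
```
[195, 1, 6, 7, 3, 404]
[195, 1, 6, 7, 3, 404]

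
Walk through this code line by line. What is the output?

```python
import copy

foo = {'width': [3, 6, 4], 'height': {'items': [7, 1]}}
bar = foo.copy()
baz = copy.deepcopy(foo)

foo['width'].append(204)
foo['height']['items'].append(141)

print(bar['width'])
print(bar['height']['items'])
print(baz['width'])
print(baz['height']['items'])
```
[3, 6, 4, 204]
[7, 1, 141]
[3, 6, 4]
[7, 1]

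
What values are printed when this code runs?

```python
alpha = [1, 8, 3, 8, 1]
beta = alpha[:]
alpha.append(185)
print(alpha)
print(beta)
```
[1, 8, 3, 8, 1, 185]
[1, 8, 3, 8, 1]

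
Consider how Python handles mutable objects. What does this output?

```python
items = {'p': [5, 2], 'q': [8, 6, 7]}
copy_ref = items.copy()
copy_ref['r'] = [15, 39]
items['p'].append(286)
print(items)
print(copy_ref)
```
{'p': [5, 2, 286], 'q': [8, 6, 7]}
{'p': [5, 2, 286], 'q': [8, 6, 7], 'r': [15, 39]}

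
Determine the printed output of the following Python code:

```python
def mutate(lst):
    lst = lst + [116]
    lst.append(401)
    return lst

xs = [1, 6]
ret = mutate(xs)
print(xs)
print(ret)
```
[1, 6]
[1, 6, 116, 401]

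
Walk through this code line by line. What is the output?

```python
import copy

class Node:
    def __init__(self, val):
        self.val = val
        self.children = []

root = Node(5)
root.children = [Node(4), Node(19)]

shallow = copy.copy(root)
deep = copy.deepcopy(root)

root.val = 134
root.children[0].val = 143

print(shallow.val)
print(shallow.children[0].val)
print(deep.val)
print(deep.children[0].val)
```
5
143
5
4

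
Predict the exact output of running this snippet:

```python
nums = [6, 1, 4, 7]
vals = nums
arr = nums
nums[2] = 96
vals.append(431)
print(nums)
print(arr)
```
[6, 1, 96, 7, 431]
[6, 1, 96, 7, 431]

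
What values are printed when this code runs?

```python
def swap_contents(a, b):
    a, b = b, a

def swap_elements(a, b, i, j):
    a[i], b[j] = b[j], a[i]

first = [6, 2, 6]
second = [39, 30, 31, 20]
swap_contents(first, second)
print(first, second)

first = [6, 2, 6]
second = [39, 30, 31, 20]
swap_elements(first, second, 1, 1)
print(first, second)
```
[6, 2, 6] [39, 30, 31, 20]
[6, 30, 6] [39, 2, 31, 20]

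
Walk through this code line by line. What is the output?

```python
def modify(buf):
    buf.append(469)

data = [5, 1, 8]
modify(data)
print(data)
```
[5, 1, 8, 469]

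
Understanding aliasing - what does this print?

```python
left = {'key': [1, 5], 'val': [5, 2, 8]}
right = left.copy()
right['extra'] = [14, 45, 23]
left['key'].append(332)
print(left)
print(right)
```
{'key': [1, 5, 332], 'val': [5, 2, 8]}
{'key': [1, 5, 332], 'val': [5, 2, 8], 'extra': [14, 45, 23]}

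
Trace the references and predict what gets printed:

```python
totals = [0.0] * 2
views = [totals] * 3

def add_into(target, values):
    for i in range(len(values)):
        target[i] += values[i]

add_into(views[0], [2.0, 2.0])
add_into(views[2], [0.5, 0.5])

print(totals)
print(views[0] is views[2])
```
[2.5, 2.5]
True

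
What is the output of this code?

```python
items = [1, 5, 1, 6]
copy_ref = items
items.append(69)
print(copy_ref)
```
[1, 5, 1, 6, 69]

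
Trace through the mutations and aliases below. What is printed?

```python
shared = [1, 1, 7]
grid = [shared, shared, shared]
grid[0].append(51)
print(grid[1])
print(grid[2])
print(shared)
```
[1, 1, 7, 51]
[1, 1, 7, 51]
[1, 1, 7, 51]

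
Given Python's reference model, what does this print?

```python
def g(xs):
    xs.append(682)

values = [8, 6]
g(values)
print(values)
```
[8, 6, 682]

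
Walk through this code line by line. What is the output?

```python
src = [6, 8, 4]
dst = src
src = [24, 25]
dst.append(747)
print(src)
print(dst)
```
[24, 25]
[6, 8, 4, 747]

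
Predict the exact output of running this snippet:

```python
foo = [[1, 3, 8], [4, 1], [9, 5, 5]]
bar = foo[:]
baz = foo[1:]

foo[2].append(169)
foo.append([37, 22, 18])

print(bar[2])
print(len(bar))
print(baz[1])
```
[9, 5, 5, 169]
3
[9, 5, 5, 169]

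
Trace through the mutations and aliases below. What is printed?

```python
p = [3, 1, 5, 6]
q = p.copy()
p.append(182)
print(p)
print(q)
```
[3, 1, 5, 6, 182]
[3, 1, 5, 6]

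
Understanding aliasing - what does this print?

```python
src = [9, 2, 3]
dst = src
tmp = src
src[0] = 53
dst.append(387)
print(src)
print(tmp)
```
[53, 2, 3, 387]
[53, 2, 3, 387]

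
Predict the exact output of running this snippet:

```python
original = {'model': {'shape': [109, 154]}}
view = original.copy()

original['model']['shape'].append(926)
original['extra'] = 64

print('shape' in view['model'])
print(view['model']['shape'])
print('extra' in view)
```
True
[109, 154, 926]
False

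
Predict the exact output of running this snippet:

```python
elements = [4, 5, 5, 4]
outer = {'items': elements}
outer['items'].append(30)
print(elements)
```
[4, 5, 5, 4, 30]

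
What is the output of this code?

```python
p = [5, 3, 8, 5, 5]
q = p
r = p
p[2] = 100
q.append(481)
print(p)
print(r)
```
[5, 3, 100, 5, 5, 481]
[5, 3, 100, 5, 5, 481]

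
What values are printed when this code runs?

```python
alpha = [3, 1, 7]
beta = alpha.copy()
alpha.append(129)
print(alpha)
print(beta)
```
[3, 1, 7, 129]
[3, 1, 7]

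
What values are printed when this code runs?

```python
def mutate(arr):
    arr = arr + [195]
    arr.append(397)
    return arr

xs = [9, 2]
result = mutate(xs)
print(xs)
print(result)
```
[9, 2]
[9, 2, 195, 397]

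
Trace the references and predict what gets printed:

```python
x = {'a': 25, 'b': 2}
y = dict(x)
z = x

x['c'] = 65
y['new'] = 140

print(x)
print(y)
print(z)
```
{'a': 25, 'b': 2, 'c': 65}
{'a': 25, 'b': 2, 'new': 140}
{'a': 25, 'b': 2, 'c': 65}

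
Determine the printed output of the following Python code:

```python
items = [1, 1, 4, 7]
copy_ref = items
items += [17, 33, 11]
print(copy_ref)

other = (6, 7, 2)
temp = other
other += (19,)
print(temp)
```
[1, 1, 4, 7, 17, 33, 11]
(6, 7, 2)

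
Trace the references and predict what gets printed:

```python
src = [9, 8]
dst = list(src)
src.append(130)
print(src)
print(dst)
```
[9, 8, 130]
[9, 8]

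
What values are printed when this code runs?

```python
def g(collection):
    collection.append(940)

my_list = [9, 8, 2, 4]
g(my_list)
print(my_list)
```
[9, 8, 2, 4, 940]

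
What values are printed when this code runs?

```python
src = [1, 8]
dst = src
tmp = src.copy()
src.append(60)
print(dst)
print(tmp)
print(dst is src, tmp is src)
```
[1, 8, 60]
[1, 8]
True False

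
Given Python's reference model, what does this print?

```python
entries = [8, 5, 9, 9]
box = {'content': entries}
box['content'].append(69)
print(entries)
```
[8, 5, 9, 9, 69]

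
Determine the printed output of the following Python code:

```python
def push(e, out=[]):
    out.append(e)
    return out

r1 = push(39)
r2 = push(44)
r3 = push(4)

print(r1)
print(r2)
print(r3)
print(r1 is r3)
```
[39, 44, 4]
[39, 44, 4]
[39, 44, 4]
True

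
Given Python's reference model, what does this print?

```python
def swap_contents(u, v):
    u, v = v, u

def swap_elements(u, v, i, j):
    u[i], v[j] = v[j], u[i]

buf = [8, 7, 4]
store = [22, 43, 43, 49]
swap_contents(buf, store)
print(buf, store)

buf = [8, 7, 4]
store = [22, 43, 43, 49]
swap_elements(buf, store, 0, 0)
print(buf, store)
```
[8, 7, 4] [22, 43, 43, 49]
[22, 7, 4] [8, 43, 43, 49]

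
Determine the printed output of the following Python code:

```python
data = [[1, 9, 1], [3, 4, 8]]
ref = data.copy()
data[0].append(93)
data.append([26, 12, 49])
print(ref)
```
[[1, 9, 1, 93], [3, 4, 8]]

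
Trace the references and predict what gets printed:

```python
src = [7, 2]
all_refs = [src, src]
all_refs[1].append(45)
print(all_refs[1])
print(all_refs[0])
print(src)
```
[7, 2, 45]
[7, 2, 45]
[7, 2, 45]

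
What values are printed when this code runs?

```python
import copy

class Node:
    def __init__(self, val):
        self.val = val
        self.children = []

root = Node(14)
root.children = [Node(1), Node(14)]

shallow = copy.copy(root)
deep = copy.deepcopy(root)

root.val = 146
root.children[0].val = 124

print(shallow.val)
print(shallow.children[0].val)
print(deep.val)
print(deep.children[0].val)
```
14
124
14
1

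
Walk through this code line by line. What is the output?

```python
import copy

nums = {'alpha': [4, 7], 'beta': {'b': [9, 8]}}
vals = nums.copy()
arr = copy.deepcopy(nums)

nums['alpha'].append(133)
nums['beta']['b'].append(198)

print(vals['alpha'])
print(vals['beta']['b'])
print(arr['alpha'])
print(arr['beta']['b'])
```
[4, 7, 133]
[9, 8, 198]
[4, 7]
[9, 8]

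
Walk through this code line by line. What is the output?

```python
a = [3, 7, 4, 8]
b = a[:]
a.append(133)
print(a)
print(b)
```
[3, 7, 4, 8, 133]
[3, 7, 4, 8]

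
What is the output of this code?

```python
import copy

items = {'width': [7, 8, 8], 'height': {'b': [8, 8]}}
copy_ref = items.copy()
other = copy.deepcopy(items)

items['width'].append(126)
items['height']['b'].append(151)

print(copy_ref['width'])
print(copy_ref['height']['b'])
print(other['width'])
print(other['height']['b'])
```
[7, 8, 8, 126]
[8, 8, 151]
[7, 8, 8]
[8, 8]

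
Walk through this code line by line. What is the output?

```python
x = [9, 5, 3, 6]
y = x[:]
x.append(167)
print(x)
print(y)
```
[9, 5, 3, 6, 167]
[9, 5, 3, 6]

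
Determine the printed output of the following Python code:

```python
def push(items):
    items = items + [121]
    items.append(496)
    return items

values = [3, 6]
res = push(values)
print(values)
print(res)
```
[3, 6]
[3, 6, 121, 496]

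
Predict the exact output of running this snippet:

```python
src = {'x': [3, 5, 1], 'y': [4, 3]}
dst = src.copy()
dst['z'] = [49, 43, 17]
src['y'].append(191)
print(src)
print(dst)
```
{'x': [3, 5, 1], 'y': [4, 3, 191]}
{'x': [3, 5, 1], 'y': [4, 3, 191], 'z': [49, 43, 17]}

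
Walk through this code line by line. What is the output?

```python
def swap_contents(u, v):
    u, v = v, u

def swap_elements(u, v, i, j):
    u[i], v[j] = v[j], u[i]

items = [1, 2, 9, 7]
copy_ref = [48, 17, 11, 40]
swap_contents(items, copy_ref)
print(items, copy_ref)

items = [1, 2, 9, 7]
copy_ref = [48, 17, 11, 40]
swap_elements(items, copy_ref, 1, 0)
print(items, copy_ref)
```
[1, 2, 9, 7] [48, 17, 11, 40]
[1, 48, 9, 7] [2, 17, 11, 40]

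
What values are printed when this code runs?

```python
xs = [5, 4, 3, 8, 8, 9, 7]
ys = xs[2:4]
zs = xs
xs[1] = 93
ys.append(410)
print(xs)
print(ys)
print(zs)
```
[5, 93, 3, 8, 8, 9, 7]
[3, 8, 410]
[5, 93, 3, 8, 8, 9, 7]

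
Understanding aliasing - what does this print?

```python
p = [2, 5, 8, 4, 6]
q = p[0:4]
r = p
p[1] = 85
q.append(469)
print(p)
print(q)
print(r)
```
[2, 85, 8, 4, 6]
[2, 5, 8, 4, 469]
[2, 85, 8, 4, 6]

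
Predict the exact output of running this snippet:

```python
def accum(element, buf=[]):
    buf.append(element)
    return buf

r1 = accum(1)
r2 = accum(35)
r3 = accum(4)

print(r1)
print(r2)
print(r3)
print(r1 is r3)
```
[1, 35, 4]
[1, 35, 4]
[1, 35, 4]
True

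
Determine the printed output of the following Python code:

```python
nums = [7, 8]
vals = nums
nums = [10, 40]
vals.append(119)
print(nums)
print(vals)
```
[10, 40]
[7, 8, 119]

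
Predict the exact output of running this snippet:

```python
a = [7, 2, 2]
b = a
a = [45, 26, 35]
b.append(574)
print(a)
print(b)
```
[45, 26, 35]
[7, 2, 2, 574]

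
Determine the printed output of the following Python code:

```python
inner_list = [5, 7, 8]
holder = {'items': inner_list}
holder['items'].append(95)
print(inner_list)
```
[5, 7, 8, 95]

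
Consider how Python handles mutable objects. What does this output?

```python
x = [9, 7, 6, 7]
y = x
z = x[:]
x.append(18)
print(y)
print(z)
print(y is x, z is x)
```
[9, 7, 6, 7, 18]
[9, 7, 6, 7]
True False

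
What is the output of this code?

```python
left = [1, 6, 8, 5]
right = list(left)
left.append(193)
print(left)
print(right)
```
[1, 6, 8, 5, 193]
[1, 6, 8, 5]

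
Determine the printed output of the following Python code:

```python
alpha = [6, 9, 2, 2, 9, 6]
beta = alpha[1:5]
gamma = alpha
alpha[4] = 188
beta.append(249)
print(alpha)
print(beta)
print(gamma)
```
[6, 9, 2, 2, 188, 6]
[9, 2, 2, 9, 249]
[6, 9, 2, 2, 188, 6]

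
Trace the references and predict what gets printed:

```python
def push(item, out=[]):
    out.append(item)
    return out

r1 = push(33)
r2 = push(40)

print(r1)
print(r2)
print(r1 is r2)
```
[33, 40]
[33, 40]
True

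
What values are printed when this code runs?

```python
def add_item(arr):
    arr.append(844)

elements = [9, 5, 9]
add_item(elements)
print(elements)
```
[9, 5, 9, 844]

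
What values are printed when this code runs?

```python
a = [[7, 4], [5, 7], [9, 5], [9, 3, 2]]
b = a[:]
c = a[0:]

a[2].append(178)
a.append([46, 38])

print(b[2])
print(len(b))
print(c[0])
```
[9, 5, 178]
4
[7, 4]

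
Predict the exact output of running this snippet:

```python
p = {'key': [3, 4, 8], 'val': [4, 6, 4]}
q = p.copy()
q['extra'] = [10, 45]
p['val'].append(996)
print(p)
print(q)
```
{'key': [3, 4, 8], 'val': [4, 6, 4, 996]}
{'key': [3, 4, 8], 'val': [4, 6, 4, 996], 'extra': [10, 45]}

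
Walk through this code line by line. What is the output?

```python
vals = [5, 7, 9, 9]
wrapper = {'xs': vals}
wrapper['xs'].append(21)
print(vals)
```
[5, 7, 9, 9, 21]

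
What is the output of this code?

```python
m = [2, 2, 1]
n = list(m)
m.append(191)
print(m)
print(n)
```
[2, 2, 1, 191]
[2, 2, 1]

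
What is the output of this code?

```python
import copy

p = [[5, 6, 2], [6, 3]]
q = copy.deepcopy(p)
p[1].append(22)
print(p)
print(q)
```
[[5, 6, 2], [6, 3, 22]]
[[5, 6, 2], [6, 3]]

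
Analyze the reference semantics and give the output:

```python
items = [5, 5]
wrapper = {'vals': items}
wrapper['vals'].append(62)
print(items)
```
[5, 5, 62]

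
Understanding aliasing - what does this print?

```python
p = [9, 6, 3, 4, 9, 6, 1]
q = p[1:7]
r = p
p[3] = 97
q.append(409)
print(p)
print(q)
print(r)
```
[9, 6, 3, 97, 9, 6, 1]
[6, 3, 4, 9, 6, 1, 409]
[9, 6, 3, 97, 9, 6, 1]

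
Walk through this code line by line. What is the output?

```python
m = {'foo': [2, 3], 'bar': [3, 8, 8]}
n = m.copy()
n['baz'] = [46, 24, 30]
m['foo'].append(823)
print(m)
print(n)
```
{'foo': [2, 3, 823], 'bar': [3, 8, 8]}
{'foo': [2, 3, 823], 'bar': [3, 8, 8], 'baz': [46, 24, 30]}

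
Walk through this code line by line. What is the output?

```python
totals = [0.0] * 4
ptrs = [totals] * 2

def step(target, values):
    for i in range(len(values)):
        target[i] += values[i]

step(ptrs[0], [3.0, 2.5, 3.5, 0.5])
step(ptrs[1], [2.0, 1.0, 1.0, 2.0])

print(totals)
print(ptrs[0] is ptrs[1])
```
[5.0, 3.5, 4.5, 2.5]
True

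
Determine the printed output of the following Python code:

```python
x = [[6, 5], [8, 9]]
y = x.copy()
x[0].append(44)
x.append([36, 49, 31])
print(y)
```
[[6, 5, 44], [8, 9]]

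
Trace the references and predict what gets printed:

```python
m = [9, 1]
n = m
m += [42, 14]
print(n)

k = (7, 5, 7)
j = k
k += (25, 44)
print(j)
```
[9, 1, 42, 14]
(7, 5, 7)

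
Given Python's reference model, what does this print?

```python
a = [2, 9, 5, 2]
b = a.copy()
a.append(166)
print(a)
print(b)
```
[2, 9, 5, 2, 166]
[2, 9, 5, 2]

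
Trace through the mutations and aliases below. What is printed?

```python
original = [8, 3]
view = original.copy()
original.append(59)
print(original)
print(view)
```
[8, 3, 59]
[8, 3]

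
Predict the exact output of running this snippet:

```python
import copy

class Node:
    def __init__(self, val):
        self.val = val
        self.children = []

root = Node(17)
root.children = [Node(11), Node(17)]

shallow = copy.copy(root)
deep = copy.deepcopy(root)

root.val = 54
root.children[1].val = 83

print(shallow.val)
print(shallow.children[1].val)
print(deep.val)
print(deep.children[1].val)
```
17
83
17
17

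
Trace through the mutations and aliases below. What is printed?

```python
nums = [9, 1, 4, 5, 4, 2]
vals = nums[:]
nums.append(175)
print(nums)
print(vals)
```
[9, 1, 4, 5, 4, 2, 175]
[9, 1, 4, 5, 4, 2]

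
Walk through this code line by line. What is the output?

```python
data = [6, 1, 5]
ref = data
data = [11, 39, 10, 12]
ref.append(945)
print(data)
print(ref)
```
[11, 39, 10, 12]
[6, 1, 5, 945]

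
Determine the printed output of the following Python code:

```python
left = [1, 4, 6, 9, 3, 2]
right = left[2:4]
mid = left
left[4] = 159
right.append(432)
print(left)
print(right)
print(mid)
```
[1, 4, 6, 9, 159, 2]
[6, 9, 432]
[1, 4, 6, 9, 159, 2]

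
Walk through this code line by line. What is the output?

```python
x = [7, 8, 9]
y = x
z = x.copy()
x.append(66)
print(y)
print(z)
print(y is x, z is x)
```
[7, 8, 9, 66]
[7, 8, 9]
True False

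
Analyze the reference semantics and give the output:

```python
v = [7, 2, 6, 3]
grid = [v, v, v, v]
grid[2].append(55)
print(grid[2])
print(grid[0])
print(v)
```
[7, 2, 6, 3, 55]
[7, 2, 6, 3, 55]
[7, 2, 6, 3, 55]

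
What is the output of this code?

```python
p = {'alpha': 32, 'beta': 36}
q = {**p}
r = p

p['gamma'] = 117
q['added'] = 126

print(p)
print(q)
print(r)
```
{'alpha': 32, 'beta': 36, 'gamma': 117}
{'alpha': 32, 'beta': 36, 'added': 126}
{'alpha': 32, 'beta': 36, 'gamma': 117}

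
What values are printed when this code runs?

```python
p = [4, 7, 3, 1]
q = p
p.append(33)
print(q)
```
[4, 7, 3, 1, 33]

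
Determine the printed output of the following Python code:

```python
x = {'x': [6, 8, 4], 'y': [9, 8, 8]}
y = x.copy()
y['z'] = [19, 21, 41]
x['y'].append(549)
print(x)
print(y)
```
{'x': [6, 8, 4], 'y': [9, 8, 8, 549]}
{'x': [6, 8, 4], 'y': [9, 8, 8, 549], 'z': [19, 21, 41]}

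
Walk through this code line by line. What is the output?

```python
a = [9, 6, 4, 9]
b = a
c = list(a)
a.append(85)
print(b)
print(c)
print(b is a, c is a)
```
[9, 6, 4, 9, 85]
[9, 6, 4, 9]
True False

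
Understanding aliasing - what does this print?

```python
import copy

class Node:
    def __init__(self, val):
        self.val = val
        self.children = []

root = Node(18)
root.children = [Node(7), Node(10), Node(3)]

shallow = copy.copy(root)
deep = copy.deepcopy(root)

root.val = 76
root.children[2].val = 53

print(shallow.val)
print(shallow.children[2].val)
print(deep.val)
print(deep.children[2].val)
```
18
53
18
3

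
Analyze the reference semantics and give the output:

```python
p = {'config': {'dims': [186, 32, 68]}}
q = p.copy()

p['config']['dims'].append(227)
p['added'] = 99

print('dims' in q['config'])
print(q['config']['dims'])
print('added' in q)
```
True
[186, 32, 68, 227]
False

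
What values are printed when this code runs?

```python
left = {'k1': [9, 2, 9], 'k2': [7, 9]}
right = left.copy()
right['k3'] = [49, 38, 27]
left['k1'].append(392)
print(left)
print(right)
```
{'k1': [9, 2, 9, 392], 'k2': [7, 9]}
{'k1': [9, 2, 9, 392], 'k2': [7, 9], 'k3': [49, 38, 27]}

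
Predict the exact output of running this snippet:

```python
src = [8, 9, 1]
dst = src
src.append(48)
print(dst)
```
[8, 9, 1, 48]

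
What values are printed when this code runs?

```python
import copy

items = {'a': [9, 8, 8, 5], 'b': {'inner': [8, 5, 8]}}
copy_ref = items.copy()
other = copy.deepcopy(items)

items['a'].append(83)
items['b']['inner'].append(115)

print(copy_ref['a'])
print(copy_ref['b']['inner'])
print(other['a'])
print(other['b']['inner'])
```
[9, 8, 8, 5, 83]
[8, 5, 8, 115]
[9, 8, 8, 5]
[8, 5, 8]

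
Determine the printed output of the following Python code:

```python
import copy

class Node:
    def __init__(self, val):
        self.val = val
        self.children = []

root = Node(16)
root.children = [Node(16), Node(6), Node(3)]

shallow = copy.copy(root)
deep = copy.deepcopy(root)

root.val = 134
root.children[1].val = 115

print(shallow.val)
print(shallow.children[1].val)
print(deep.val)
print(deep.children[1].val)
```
16
115
16
6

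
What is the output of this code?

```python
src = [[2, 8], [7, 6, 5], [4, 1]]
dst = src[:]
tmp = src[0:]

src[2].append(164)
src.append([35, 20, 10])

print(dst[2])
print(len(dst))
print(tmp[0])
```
[4, 1, 164]
3
[2, 8]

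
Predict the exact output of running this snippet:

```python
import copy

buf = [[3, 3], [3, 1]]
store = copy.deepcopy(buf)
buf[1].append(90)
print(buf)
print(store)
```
[[3, 3], [3, 1, 90]]
[[3, 3], [3, 1]]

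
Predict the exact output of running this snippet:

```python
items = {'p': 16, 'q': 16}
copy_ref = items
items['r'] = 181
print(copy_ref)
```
{'p': 16, 'q': 16, 'r': 181}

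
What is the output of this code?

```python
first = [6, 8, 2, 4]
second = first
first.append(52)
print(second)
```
[6, 8, 2, 4, 52]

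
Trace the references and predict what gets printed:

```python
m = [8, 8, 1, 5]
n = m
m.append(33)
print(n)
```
[8, 8, 1, 5, 33]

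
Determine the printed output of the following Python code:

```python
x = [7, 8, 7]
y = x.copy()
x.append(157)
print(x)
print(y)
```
[7, 8, 7, 157]
[7, 8, 7]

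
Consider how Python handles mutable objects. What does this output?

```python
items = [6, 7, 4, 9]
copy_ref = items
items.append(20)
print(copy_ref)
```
[6, 7, 4, 9, 20]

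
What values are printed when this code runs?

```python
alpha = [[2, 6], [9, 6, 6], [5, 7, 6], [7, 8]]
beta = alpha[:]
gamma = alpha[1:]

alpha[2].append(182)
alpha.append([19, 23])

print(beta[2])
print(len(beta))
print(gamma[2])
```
[5, 7, 6, 182]
4
[7, 8]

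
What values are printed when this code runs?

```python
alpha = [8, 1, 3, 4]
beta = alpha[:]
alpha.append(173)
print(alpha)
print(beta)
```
[8, 1, 3, 4, 173]
[8, 1, 3, 4]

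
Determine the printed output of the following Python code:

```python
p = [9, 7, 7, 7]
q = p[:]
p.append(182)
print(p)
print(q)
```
[9, 7, 7, 7, 182]
[9, 7, 7, 7]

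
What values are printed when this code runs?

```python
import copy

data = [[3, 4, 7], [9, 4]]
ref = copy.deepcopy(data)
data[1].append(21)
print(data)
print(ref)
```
[[3, 4, 7], [9, 4, 21]]
[[3, 4, 7], [9, 4]]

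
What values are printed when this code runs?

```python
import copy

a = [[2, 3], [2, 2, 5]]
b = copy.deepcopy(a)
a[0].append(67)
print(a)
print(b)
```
[[2, 3, 67], [2, 2, 5]]
[[2, 3], [2, 2, 5]]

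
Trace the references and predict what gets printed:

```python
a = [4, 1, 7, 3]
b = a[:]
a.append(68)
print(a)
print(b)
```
[4, 1, 7, 3, 68]
[4, 1, 7, 3]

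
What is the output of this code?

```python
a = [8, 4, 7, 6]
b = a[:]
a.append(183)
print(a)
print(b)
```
[8, 4, 7, 6, 183]
[8, 4, 7, 6]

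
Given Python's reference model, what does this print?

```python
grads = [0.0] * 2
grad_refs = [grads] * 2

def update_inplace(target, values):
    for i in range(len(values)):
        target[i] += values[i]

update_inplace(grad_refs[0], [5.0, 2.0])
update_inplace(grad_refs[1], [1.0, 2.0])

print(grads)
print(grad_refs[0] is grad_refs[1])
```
[6.0, 4.0]
True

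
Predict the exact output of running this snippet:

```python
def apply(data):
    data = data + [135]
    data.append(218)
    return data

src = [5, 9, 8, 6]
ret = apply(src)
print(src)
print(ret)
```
[5, 9, 8, 6]
[5, 9, 8, 6, 135, 218]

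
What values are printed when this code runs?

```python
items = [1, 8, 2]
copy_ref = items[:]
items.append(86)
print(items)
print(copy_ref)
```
[1, 8, 2, 86]
[1, 8, 2]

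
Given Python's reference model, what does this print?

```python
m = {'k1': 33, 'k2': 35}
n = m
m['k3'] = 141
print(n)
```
{'k1': 33, 'k2': 35, 'k3': 141}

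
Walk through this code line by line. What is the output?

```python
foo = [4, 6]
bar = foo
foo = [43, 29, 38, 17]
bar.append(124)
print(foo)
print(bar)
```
[43, 29, 38, 17]
[4, 6, 124]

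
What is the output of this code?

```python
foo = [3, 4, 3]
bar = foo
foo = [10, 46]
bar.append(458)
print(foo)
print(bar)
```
[10, 46]
[3, 4, 3, 458]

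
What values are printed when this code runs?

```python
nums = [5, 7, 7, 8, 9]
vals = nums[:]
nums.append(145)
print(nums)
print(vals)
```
[5, 7, 7, 8, 9, 145]
[5, 7, 7, 8, 9]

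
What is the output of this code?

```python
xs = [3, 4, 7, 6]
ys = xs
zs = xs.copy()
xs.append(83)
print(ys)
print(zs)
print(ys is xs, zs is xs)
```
[3, 4, 7, 6, 83]
[3, 4, 7, 6]
True False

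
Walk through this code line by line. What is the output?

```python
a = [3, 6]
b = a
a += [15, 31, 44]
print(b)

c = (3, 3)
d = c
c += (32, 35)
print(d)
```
[3, 6, 15, 31, 44]
(3, 3)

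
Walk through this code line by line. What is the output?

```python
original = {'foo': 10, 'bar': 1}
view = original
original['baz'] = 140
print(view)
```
{'foo': 10, 'bar': 1, 'baz': 140}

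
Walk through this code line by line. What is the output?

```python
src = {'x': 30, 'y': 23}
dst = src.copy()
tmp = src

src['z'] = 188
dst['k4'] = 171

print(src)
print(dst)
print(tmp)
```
{'x': 30, 'y': 23, 'z': 188}
{'x': 30, 'y': 23, 'k4': 171}
{'x': 30, 'y': 23, 'z': 188}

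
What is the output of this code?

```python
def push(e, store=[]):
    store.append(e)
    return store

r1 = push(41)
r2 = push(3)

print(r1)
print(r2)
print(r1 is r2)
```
[41, 3]
[41, 3]
True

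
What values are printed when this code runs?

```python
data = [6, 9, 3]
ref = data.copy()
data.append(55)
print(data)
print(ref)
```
[6, 9, 3, 55]
[6, 9, 3]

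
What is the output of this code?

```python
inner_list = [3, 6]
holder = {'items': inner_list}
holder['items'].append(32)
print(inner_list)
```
[3, 6, 32]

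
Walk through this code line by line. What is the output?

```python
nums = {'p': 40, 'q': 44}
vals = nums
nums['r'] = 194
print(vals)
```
{'p': 40, 'q': 44, 'r': 194}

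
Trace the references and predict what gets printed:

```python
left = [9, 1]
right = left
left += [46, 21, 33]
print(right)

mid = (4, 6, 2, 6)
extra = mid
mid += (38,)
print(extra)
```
[9, 1, 46, 21, 33]
(4, 6, 2, 6)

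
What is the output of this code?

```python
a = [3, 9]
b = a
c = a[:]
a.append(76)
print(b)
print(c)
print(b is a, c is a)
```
[3, 9, 76]
[3, 9]
True False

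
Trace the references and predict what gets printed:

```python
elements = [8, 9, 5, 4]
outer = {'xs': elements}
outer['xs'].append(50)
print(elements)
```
[8, 9, 5, 4, 50]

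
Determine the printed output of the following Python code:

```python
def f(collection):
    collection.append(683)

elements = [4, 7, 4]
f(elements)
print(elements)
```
[4, 7, 4, 683]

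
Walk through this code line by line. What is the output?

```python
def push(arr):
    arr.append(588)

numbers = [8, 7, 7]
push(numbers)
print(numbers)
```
[8, 7, 7, 588]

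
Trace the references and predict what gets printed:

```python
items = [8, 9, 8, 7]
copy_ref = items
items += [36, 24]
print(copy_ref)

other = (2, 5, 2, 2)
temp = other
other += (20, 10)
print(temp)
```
[8, 9, 8, 7, 36, 24]
(2, 5, 2, 2)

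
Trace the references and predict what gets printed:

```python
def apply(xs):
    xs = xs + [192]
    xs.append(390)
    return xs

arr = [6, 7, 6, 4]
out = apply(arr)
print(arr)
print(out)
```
[6, 7, 6, 4]
[6, 7, 6, 4, 192, 390]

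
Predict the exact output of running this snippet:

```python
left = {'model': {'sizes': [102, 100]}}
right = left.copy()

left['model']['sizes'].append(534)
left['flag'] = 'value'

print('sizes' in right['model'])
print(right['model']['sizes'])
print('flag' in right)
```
True
[102, 100, 534]
False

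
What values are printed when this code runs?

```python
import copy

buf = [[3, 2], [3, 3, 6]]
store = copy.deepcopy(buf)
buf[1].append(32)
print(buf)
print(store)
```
[[3, 2], [3, 3, 6, 32]]
[[3, 2], [3, 3, 6]]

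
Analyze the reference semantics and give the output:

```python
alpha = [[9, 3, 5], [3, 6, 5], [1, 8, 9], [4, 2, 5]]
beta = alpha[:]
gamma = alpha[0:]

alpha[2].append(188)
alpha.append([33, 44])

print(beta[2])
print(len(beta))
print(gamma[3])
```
[1, 8, 9, 188]
4
[4, 2, 5]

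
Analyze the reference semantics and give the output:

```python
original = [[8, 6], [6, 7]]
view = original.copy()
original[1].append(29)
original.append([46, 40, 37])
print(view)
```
[[8, 6], [6, 7, 29]]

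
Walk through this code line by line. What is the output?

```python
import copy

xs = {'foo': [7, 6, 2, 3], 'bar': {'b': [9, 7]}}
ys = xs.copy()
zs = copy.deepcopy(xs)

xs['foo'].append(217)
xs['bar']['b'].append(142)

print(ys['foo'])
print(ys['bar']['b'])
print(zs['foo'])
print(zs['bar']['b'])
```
[7, 6, 2, 3, 217]
[9, 7, 142]
[7, 6, 2, 3]
[9, 7]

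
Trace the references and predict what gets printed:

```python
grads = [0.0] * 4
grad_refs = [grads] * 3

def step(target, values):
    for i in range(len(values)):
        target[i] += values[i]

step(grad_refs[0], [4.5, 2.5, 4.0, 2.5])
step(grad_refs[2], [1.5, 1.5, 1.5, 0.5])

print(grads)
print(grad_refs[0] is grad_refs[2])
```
[6.0, 4.0, 5.5, 3.0]
True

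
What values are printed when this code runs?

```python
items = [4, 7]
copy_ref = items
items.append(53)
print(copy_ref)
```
[4, 7, 53]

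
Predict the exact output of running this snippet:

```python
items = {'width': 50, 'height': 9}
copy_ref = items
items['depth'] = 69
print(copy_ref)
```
{'width': 50, 'height': 9, 'depth': 69}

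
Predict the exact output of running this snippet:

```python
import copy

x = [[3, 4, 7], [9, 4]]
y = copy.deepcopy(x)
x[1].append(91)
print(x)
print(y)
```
[[3, 4, 7], [9, 4, 91]]
[[3, 4, 7], [9, 4]]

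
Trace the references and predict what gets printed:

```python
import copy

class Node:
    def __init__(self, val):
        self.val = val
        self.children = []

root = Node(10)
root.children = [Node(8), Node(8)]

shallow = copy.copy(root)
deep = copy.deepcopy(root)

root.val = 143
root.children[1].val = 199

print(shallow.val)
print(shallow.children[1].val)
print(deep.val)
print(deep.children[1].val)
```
10
199
10
8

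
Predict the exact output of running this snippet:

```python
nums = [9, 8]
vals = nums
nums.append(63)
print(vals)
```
[9, 8, 63]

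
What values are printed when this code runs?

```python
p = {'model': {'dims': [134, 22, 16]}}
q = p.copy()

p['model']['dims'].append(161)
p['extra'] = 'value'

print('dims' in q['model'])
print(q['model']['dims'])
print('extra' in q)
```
True
[134, 22, 16, 161]
False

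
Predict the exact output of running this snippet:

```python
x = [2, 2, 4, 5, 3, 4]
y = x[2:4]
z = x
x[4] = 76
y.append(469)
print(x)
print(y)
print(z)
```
[2, 2, 4, 5, 76, 4]
[4, 5, 469]
[2, 2, 4, 5, 76, 4]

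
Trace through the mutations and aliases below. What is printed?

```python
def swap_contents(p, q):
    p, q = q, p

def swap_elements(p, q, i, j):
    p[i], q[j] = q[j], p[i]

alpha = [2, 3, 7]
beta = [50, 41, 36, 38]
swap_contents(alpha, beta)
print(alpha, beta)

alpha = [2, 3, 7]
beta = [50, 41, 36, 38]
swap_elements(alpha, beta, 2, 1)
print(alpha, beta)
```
[2, 3, 7] [50, 41, 36, 38]
[2, 3, 41] [50, 7, 36, 38]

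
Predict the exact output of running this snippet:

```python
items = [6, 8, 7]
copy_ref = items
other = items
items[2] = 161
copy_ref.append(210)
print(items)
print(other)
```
[6, 8, 161, 210]
[6, 8, 161, 210]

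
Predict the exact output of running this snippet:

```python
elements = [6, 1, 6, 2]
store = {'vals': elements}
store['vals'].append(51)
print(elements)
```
[6, 1, 6, 2, 51]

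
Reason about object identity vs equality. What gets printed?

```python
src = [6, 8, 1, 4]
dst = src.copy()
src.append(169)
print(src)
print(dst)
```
[6, 8, 1, 4, 169]
[6, 8, 1, 4]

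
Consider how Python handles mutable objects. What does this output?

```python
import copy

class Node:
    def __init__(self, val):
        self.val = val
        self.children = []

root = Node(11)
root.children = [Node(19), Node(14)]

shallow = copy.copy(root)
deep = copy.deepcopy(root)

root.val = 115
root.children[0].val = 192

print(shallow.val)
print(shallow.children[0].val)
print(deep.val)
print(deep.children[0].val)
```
11
192
11
19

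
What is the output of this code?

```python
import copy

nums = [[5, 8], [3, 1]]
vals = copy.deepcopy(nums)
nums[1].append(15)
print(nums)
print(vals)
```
[[5, 8], [3, 1, 15]]
[[5, 8], [3, 1]]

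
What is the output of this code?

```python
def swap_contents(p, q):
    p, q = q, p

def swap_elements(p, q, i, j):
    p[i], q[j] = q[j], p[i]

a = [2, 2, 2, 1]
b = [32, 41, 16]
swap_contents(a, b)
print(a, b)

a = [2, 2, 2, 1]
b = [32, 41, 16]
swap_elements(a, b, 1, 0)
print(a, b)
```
[2, 2, 2, 1] [32, 41, 16]
[2, 32, 2, 1] [2, 41, 16]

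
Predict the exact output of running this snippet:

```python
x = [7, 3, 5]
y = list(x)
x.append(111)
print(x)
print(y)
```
[7, 3, 5, 111]
[7, 3, 5]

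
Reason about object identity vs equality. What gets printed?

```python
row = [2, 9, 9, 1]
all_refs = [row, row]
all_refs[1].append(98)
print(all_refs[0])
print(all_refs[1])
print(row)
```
[2, 9, 9, 1, 98]
[2, 9, 9, 1, 98]
[2, 9, 9, 1, 98]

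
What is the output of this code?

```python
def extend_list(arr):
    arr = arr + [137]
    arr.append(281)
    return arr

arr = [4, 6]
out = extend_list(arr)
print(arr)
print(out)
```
[4, 6]
[4, 6, 137, 281]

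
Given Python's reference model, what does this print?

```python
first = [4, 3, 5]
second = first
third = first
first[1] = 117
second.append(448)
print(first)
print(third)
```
[4, 117, 5, 448]
[4, 117, 5, 448]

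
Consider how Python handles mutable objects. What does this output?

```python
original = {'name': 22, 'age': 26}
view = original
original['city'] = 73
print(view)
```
{'name': 22, 'age': 26, 'city': 73}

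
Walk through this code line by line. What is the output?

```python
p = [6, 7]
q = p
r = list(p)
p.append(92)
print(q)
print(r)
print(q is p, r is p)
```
[6, 7, 92]
[6, 7]
True False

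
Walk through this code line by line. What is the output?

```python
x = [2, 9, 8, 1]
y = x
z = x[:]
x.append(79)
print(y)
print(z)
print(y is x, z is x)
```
[2, 9, 8, 1, 79]
[2, 9, 8, 1]
True False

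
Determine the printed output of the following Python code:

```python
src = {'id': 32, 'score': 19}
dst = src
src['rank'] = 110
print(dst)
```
{'id': 32, 'score': 19, 'rank': 110}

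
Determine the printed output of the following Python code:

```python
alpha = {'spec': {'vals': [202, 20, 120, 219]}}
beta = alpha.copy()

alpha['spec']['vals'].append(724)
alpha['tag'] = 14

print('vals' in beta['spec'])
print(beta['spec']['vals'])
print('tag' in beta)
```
True
[202, 20, 120, 219, 724]
False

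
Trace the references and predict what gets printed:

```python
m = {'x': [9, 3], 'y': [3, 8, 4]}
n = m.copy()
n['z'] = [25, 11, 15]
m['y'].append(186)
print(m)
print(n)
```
{'x': [9, 3], 'y': [3, 8, 4, 186]}
{'x': [9, 3], 'y': [3, 8, 4, 186], 'z': [25, 11, 15]}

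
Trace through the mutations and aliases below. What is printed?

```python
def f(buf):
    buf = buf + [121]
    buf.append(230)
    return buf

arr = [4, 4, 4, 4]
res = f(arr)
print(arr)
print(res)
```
[4, 4, 4, 4]
[4, 4, 4, 4, 121, 230]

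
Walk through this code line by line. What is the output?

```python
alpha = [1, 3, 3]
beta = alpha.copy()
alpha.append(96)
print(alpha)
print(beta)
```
[1, 3, 3, 96]
[1, 3, 3]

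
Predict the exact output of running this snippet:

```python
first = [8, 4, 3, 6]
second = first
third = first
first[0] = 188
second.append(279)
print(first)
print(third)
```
[188, 4, 3, 6, 279]
[188, 4, 3, 6, 279]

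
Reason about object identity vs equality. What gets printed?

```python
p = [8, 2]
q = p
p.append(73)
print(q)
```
[8, 2, 73]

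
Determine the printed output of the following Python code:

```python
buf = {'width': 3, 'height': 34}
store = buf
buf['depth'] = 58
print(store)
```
{'width': 3, 'height': 34, 'depth': 58}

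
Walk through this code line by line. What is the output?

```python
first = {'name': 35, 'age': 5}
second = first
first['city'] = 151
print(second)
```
{'name': 35, 'age': 5, 'city': 151}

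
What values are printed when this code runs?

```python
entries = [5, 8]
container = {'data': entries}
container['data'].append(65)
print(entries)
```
[5, 8, 65]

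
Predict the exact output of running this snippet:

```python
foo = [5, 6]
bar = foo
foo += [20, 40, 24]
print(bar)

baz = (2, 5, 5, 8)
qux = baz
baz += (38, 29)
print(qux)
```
[5, 6, 20, 40, 24]
(2, 5, 5, 8)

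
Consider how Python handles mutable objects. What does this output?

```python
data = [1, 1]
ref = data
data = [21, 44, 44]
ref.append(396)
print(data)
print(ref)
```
[21, 44, 44]
[1, 1, 396]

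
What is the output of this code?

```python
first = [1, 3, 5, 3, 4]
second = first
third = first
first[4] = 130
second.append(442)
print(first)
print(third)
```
[1, 3, 5, 3, 130, 442]
[1, 3, 5, 3, 130, 442]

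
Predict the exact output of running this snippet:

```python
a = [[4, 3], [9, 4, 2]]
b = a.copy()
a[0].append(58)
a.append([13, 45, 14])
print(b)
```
[[4, 3, 58], [9, 4, 2]]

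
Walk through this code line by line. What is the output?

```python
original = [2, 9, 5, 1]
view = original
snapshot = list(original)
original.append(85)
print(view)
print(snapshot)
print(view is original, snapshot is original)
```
[2, 9, 5, 1, 85]
[2, 9, 5, 1]
True False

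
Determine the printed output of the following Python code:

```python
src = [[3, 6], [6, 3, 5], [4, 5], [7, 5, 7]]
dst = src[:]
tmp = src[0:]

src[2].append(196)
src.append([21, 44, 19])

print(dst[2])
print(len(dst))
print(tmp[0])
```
[4, 5, 196]
4
[3, 6]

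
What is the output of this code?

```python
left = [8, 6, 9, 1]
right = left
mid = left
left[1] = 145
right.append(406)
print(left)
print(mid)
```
[8, 145, 9, 1, 406]
[8, 145, 9, 1, 406]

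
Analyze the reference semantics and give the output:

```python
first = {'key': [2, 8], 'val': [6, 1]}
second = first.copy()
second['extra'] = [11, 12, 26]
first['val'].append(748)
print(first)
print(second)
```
{'key': [2, 8], 'val': [6, 1, 748]}
{'key': [2, 8], 'val': [6, 1, 748], 'extra': [11, 12, 26]}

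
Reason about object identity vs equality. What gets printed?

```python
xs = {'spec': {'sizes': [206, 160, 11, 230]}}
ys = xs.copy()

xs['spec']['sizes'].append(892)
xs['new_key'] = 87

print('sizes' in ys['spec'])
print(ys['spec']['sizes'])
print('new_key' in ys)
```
True
[206, 160, 11, 230, 892]
False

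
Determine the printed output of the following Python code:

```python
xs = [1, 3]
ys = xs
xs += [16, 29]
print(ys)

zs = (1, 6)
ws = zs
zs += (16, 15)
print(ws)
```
[1, 3, 16, 29]
(1, 6)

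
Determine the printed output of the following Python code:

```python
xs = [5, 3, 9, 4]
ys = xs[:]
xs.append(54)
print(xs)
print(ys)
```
[5, 3, 9, 4, 54]
[5, 3, 9, 4]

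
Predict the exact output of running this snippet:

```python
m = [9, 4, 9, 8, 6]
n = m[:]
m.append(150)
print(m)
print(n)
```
[9, 4, 9, 8, 6, 150]
[9, 4, 9, 8, 6]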